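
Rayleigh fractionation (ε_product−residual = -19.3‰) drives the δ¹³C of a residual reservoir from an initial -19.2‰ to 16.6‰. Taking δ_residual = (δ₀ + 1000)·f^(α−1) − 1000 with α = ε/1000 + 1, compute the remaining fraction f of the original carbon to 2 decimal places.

0.16

α − 1 = ε/1000 = -0.0193
(δ_res + 1000)/(δ₀ + 1000) = (16.6 + 1000)/(-19.2 + 1000) = 1016.6/980.8 = 1.036501
f = 1.036501^(1/-0.0193) = exp(ln(1.036501)/-0.0193) = exp(0.03585/-0.0193)
f = exp(-1.8575) = 0.1561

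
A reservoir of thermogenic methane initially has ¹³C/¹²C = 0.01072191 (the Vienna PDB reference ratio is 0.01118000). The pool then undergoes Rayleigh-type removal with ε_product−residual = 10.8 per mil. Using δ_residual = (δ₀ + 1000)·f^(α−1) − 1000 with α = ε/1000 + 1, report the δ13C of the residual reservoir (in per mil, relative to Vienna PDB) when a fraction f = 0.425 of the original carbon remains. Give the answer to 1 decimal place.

δ₀ = (0.01072191/0.01118000 − 1)×1000 = (0.959026 − 1)×1000 = -40.974 per mil
α − 1 = ε/1000 = 0.0108
f^(α−1) = 0.425^(0.0108) = 0.990801
δ_res = (-40.974 + 1000) × 0.990801 − 1000 = 950.204 − 1000 = -49.80 per mil

-49.8 per mil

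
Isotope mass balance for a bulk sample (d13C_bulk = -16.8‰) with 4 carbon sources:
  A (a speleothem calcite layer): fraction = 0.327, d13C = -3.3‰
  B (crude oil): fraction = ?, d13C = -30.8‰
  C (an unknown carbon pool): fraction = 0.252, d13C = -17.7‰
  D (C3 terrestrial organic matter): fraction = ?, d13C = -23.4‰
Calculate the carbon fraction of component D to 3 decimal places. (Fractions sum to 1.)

0.231

Let f_D and f_B be the unknown fractions; fractions sum to 1 so f_D + f_B = 0.421.
Mass balance: Σ fᵢ·δᵢ = δ_bulk ⇒ f_D·(-23.4) + f_B·(-30.8) = -16.8 − (-5.540) = -11.261
Substitute f_B = 0.421 − f_D:
f_D·(-23.4 − -30.8) = -11.261 − 0.421×(-30.8) = 1.706
f_D = 1.706 / 7.4 = 0.2306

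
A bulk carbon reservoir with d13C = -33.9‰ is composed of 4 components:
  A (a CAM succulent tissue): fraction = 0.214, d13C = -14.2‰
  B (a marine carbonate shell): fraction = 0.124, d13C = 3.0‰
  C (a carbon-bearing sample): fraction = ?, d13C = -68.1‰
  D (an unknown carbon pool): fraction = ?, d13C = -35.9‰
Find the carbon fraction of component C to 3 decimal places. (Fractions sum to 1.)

0.232

Let f_C and f_D be the unknown fractions; fractions sum to 1 so f_C + f_D = 0.662.
Mass balance: Σ fᵢ·δᵢ = δ_bulk ⇒ f_C·(-68.1) + f_D·(-35.9) = -33.9 − (-2.667) = -31.233
Substitute f_D = 0.662 − f_C:
f_C·(-68.1 − -35.9) = -31.233 − 0.662×(-35.9) = -7.467
f_C = -7.467 / -32.2 = 0.2319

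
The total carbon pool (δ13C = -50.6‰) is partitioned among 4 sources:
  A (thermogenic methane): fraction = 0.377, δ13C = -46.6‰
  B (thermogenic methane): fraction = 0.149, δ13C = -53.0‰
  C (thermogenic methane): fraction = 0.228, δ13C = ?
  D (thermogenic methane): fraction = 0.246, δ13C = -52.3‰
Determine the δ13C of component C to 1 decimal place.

-53.8‰

Isotope mass balance: δ_bulk = Σ fᵢ·δᵢ.
-50.6 = 0.377×(-46.6) + 0.149×(-53.0) + 0.228×δ_C + 0.246×(-52.3)
0.228·δ_C = -50.6 − (-38.331) = -12.269
δ_C = -12.269 / 0.228 = -53.81‰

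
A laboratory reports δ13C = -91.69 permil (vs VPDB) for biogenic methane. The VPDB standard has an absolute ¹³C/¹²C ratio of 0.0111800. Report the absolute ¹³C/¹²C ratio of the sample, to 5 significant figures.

0.010155

R_sample = R_standard × (δ13C/1000 + 1)
R_sample = 0.0111800 × (-91.69/1000 + 1) = 0.0111800 × 0.908310
R_sample = 0.0101549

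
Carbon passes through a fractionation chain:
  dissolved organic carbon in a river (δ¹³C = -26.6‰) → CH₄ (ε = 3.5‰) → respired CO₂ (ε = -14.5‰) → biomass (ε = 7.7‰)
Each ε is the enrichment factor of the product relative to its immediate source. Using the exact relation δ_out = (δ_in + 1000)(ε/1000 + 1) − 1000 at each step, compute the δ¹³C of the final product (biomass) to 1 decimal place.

step 1: δ = (-26.60 + 1000)·(3.5/1000 + 1) − 1000 = -23.19‰
step 2: δ = (-23.19 + 1000)·(-14.5/1000 + 1) − 1000 = -37.36‰
step 3: δ = (-37.36 + 1000)·(7.7/1000 + 1) − 1000 = -29.94‰

-29.9‰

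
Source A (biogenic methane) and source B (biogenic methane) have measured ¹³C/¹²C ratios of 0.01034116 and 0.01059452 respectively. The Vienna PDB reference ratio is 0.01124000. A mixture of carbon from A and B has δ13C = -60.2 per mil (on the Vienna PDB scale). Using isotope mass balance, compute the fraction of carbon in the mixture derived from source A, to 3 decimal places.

δ_A = (0.01034116/0.01124000 − 1)×1000 = (0.920032 − 1)×1000 = -79.968 per mil
δ_B = (0.01059452/0.01124000 − 1)×1000 = (0.942573 − 1)×1000 = -57.427 per mil
f_A = (δ_mix − δ_B)/(δ_A − δ_B) = (-60.2 − (-57.427))/(-79.968 − (-57.427))
f_A = -2.773 / -22.541 = 0.1230

0.123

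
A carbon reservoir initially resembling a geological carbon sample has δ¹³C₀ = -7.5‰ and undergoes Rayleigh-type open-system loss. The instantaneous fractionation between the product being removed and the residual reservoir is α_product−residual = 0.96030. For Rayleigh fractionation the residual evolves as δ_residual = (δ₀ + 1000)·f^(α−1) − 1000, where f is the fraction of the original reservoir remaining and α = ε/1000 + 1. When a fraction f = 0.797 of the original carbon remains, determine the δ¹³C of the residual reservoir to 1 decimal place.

1.5‰

Rayleigh residual: δ_res = (δ₀ + 1000)·f^(α−1) − 1000
α − 1 = -0.03970
f^(α−1) = 0.797^(-0.03970) = 1.009049
δ_res = (-7.5 + 1000) × 1.009049 − 1000 = 1001.481 − 1000 = 1.48‰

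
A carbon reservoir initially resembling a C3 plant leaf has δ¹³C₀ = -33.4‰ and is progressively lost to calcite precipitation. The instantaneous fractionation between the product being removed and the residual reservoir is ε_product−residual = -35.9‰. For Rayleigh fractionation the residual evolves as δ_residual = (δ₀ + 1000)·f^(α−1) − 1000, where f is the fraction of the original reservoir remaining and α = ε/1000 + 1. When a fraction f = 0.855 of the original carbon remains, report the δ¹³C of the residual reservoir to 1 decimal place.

-27.9‰

Rayleigh residual: δ_res = (δ₀ + 1000)·f^(α−1) − 1000
α = ε/1000 + 1 = 0.96410, so α − 1 = -0.03590
f^(α−1) = 0.855^(-0.03590) = 1.005640
δ_res = (-33.4 + 1000) × 1.005640 − 1000 = 972.051 − 1000 = -27.95‰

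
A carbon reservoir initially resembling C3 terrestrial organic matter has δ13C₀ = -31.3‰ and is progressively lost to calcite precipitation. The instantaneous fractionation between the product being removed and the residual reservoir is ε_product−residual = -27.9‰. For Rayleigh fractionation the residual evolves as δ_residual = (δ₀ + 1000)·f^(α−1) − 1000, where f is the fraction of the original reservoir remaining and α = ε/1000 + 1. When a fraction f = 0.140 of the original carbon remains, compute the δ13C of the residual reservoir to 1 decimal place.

Rayleigh residual: δ_res = (δ₀ + 1000)·f^(α−1) − 1000
α = ε/1000 + 1 = 0.97210, so α − 1 = -0.02790
f^(α−1) = 0.140^(-0.02790) = 1.056387
δ_res = (-31.3 + 1000) × 1.056387 − 1000 = 1023.322 − 1000 = 23.32‰

23.3‰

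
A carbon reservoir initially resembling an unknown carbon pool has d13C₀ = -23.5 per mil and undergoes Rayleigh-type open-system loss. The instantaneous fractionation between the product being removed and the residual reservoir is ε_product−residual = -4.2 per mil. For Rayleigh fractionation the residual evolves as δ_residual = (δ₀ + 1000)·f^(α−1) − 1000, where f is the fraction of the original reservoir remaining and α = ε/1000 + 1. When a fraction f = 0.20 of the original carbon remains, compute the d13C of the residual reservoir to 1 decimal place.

Rayleigh residual: δ_res = (δ₀ + 1000)·f^(α−1) − 1000
α = ε/1000 + 1 = 0.99580, so α − 1 = -0.00420
f^(α−1) = 0.20^(-0.00420) = 1.006783
δ_res = (-23.5 + 1000) × 1.006783 − 1000 = 983.123 − 1000 = -16.88 per mil

-16.9 per mil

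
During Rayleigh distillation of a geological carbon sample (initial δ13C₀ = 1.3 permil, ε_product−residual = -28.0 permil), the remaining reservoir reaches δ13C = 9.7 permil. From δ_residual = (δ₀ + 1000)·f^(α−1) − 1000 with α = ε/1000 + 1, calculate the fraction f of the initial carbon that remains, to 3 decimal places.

0.742

α − 1 = ε/1000 = -0.0280
(δ_res + 1000)/(δ₀ + 1000) = (9.7 + 1000)/(1.3 + 1000) = 1009.7/1001.3 = 1.008389
f = 1.008389^(1/-0.0280) = exp(ln(1.008389)/-0.0280) = exp(0.00835/-0.0280)
f = exp(-0.2984) = 0.7420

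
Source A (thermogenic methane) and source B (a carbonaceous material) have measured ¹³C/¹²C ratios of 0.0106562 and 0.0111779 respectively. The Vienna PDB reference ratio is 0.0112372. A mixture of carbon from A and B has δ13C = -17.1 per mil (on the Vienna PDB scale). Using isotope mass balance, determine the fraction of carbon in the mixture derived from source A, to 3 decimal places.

0.255

δ_A = (0.0106562/0.0112372 − 1)×1000 = (0.948297 − 1)×1000 = -51.703 per mil
δ_B = (0.0111779/0.0112372 − 1)×1000 = (0.994723 − 1)×1000 = -5.277 per mil
f_A = (δ_mix − δ_B)/(δ_A − δ_B) = (-17.1 − (-5.277))/(-51.703 − (-5.277))
f_A = -11.823 / -46.426 = 0.2547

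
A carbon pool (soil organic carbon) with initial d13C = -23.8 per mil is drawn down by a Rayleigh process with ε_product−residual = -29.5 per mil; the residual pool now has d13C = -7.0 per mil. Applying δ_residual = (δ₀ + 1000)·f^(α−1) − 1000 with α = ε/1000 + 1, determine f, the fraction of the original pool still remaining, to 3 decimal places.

0.561

α − 1 = ε/1000 = -0.0295
(δ_res + 1000)/(δ₀ + 1000) = (-7.0 + 1000)/(-23.8 + 1000) = 993.0/976.2 = 1.017210
f = 1.017210^(1/-0.0295) = exp(ln(1.017210)/-0.0295) = exp(0.01706/-0.0295)
f = exp(-0.5784) = 0.5608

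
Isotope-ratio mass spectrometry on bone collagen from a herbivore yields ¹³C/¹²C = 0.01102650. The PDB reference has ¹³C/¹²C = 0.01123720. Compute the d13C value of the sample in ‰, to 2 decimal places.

-18.75‰

d13C = (R_sample / R_standard − 1) × 1000
R_sample / R_standard = 0.01102650 / 0.01123720 = 0.981250
d13C = (0.981250 − 1) × 1000 = -18.750‰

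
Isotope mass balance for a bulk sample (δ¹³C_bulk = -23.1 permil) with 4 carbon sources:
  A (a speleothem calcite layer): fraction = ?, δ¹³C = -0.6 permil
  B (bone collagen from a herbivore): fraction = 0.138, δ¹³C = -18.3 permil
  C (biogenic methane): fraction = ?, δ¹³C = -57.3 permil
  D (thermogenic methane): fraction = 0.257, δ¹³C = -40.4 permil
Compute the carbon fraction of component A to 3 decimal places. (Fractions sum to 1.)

0.432

Let f_A and f_C be the unknown fractions; fractions sum to 1 so f_A + f_C = 0.605.
Mass balance: Σ fᵢ·δᵢ = δ_bulk ⇒ f_A·(-0.6) + f_C·(-57.3) = -23.1 − (-12.908) = -10.192
Substitute f_C = 0.605 − f_A:
f_A·(-0.6 − -57.3) = -10.192 − 0.605×(-57.3) = 24.475
f_A = 24.475 / 56.7 = 0.4317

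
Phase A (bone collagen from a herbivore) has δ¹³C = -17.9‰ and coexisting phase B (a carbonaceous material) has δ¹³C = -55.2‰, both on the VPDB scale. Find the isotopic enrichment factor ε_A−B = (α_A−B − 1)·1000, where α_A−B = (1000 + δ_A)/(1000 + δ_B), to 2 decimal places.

39.48‰

α_A−B = (1000 + -17.9) / (1000 + -55.2) = 982.1 / 944.8 = 1.039479
ε_A−B = (1.039479 − 1) × 1000 = 39.479‰
(The approximation ε ≈ δ_A − δ_B would give 37.3‰.)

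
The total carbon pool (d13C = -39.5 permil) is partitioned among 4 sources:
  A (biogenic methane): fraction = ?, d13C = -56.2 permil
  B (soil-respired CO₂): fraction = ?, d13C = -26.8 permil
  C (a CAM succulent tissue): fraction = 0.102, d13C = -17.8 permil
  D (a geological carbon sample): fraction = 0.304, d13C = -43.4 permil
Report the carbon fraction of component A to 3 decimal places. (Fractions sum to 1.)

Let f_A and f_B be the unknown fractions; fractions sum to 1 so f_A + f_B = 0.594.
Mass balance: Σ fᵢ·δᵢ = δ_bulk ⇒ f_A·(-56.2) + f_B·(-26.8) = -39.5 − (-15.009) = -24.491
Substitute f_B = 0.594 − f_A:
f_A·(-56.2 − -26.8) = -24.491 − 0.594×(-26.8) = -8.572
f_A = -8.572 / -29.4 = 0.2916

0.292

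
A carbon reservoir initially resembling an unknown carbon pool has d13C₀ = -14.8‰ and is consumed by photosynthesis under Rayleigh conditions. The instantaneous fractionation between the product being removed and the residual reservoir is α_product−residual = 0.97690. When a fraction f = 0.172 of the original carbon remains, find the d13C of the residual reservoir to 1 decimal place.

Rayleigh residual: δ_res = (δ₀ + 1000)·f^(α−1) − 1000
α − 1 = -0.02310
f^(α−1) = 0.172^(-0.02310) = 1.041500
δ_res = (-14.8 + 1000) × 1.041500 − 1000 = 1026.086 − 1000 = 26.09‰

26.1‰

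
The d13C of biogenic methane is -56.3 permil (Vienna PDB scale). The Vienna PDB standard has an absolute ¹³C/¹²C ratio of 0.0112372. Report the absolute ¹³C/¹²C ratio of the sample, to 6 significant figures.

0.0106045

R_sample = R_standard × (d13C/1000 + 1)
R_sample = 0.0112372 × (-56.3/1000 + 1) = 0.0112372 × 0.943700
R_sample = 0.0106045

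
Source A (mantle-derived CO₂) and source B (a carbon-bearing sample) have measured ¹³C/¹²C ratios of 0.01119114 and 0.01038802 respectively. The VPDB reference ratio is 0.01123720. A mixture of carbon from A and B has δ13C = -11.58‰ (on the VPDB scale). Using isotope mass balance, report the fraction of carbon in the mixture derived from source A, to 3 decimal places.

0.895

δ_A = (0.01119114/0.01123720 − 1)×1000 = (0.995901 − 1)×1000 = -4.099‰
δ_B = (0.01038802/0.01123720 − 1)×1000 = (0.924431 − 1)×1000 = -75.569‰
f_A = (δ_mix − δ_B)/(δ_A − δ_B) = (-11.58 − (-75.569))/(-4.099 − (-75.569))
f_A = 63.989 / 71.470 = 0.8953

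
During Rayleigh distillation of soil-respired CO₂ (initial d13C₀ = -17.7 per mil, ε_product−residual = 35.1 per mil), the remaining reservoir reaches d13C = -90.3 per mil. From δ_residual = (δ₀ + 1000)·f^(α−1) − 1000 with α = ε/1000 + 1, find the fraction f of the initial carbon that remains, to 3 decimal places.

0.112

α − 1 = ε/1000 = 0.0351
(δ_res + 1000)/(δ₀ + 1000) = (-90.3 + 1000)/(-17.7 + 1000) = 909.7/982.3 = 0.926092
f = 0.926092^(1/0.0351) = exp(ln(0.926092)/0.0351) = exp(-0.07678/0.0351)
f = exp(-2.1875) = 0.1122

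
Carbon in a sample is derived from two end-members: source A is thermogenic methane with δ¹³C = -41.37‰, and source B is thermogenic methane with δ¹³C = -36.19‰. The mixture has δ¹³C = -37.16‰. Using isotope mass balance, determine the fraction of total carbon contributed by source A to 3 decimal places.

δ_mix = f_A·δ_A + (1 − f_A)·δ_B  ⇒  f_A = (δ_mix − δ_B)/(δ_A − δ_B)
f_A = (-37.16 − (-36.19)) / (-41.37 − (-36.19))
f_A = -0.97 / -5.18 = 0.1873

0.187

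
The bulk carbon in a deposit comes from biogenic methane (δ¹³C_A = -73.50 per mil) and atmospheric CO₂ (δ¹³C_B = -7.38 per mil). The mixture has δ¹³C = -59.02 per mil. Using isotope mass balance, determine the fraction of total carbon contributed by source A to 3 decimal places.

δ_mix = f_A·δ_A + (1 − f_A)·δ_B  ⇒  f_A = (δ_mix − δ_B)/(δ_A − δ_B)
f_A = (-59.02 − (-7.38)) / (-73.50 − (-7.38))
f_A = -51.64 / -66.12 = 0.7810

0.781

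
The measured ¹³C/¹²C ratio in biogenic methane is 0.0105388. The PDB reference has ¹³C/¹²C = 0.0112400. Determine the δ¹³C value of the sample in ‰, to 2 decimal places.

δ¹³C = (R_sample / R_standard − 1) × 1000
R_sample / R_standard = 0.0105388 / 0.0112400 = 0.937616
δ¹³C = (0.937616 − 1) × 1000 = -62.384‰

-62.38‰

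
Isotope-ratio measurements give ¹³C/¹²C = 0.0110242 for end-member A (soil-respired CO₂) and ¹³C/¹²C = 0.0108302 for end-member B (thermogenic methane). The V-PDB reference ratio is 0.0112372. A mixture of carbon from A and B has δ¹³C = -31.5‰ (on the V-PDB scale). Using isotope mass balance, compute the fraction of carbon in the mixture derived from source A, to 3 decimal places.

δ_A = (0.0110242/0.0112372 − 1)×1000 = (0.981045 − 1)×1000 = -18.955‰
δ_B = (0.0108302/0.0112372 − 1)×1000 = (0.963781 − 1)×1000 = -36.219‰
f_A = (δ_mix − δ_B)/(δ_A − δ_B) = (-31.5 − (-36.219))/(-18.955 − (-36.219))
f_A = 4.719 / 17.264 = 0.2733

0.273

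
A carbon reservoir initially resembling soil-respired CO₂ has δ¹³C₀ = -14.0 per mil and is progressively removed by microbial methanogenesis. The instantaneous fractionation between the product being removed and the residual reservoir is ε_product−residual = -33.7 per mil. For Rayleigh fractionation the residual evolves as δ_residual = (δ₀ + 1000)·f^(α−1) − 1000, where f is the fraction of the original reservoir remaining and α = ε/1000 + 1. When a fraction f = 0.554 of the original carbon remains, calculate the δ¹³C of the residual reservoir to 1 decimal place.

Rayleigh residual: δ_res = (δ₀ + 1000)·f^(α−1) − 1000
α = ε/1000 + 1 = 0.96630, so α − 1 = -0.03370
f^(α−1) = 0.554^(-0.03370) = 1.020102
δ_res = (-14.0 + 1000) × 1.020102 − 1000 = 1005.821 − 1000 = 5.82 per mil

5.8 per mil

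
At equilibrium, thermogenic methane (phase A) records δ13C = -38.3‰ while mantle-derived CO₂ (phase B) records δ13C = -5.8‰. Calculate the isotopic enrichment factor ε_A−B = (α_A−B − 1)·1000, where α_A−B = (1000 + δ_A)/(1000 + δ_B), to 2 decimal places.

α_A−B = (1000 + -38.3) / (1000 + -5.8) = 961.7 / 994.2 = 0.967310
ε_A−B = (0.967310 − 1) × 1000 = -32.690‰
(The approximation ε ≈ δ_A − δ_B would give -32.5‰.)

-32.69‰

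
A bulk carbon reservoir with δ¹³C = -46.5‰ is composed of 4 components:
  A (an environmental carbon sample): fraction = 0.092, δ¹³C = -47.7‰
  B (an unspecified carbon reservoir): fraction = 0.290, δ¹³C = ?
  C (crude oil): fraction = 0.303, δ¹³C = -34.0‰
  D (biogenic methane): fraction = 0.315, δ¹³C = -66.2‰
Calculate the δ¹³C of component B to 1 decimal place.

Isotope mass balance: δ_bulk = Σ fᵢ·δᵢ.
-46.5 = 0.092×(-47.7) + 0.290×δ_B + 0.303×(-34.0) + 0.315×(-66.2)
0.290·δ_B = -46.5 − (-35.543) = -10.957
δ_B = -10.957 / 0.290 = -37.78‰

-37.8‰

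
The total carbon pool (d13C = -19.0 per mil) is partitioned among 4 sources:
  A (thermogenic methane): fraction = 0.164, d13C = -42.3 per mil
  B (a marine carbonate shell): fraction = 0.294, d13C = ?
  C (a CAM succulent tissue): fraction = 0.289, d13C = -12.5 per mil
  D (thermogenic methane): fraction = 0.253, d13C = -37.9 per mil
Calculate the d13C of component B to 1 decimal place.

3.9 per mil

Isotope mass balance: δ_bulk = Σ fᵢ·δᵢ.
-19.0 = 0.164×(-42.3) + 0.294×δ_B + 0.289×(-12.5) + 0.253×(-37.9)
0.294·δ_B = -19.0 − (-20.138) = 1.138
δ_B = 1.138 / 0.294 = 3.87 per mil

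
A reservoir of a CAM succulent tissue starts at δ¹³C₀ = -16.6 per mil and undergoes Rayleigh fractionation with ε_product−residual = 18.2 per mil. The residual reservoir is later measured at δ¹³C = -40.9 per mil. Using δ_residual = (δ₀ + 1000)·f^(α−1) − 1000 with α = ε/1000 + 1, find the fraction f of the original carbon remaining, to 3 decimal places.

α − 1 = ε/1000 = 0.0182
(δ_res + 1000)/(δ₀ + 1000) = (-40.9 + 1000)/(-16.6 + 1000) = 959.1/983.4 = 0.975290
f = 0.975290^(1/0.0182) = exp(ln(0.975290)/0.0182) = exp(-0.02502/0.0182)
f = exp(-1.3748) = 0.2529

0.253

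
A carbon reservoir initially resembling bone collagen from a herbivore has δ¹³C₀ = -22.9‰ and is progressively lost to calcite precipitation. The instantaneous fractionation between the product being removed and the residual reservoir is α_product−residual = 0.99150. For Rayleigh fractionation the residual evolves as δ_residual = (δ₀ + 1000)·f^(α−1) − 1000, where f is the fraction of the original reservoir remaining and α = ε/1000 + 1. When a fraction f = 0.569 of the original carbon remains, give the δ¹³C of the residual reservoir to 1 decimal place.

Rayleigh residual: δ_res = (δ₀ + 1000)·f^(α−1) − 1000
α − 1 = -0.00850
f^(α−1) = 0.569^(-0.00850) = 1.004804
δ_res = (-22.9 + 1000) × 1.004804 − 1000 = 981.794 − 1000 = -18.21‰

-18.2‰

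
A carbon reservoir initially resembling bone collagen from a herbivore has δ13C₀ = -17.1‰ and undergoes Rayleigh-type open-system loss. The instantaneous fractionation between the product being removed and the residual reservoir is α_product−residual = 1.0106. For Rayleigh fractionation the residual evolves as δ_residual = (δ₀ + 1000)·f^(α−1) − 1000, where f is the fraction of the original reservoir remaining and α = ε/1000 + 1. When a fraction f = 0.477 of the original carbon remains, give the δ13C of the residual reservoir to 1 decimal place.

Rayleigh residual: δ_res = (δ₀ + 1000)·f^(α−1) − 1000
α − 1 = 0.01060
f^(α−1) = 0.477^(0.01060) = 0.992184
δ_res = (-17.1 + 1000) × 0.992184 − 1000 = 975.218 − 1000 = -24.78‰

-24.8‰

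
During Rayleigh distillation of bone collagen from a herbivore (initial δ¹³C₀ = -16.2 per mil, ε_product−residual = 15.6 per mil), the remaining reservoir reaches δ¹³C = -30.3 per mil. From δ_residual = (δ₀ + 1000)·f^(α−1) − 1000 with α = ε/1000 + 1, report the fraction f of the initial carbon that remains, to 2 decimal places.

α − 1 = ε/1000 = 0.0156
(δ_res + 1000)/(δ₀ + 1000) = (-30.3 + 1000)/(-16.2 + 1000) = 969.7/983.8 = 0.985668
f = 0.985668^(1/0.0156) = exp(ln(0.985668)/0.0156) = exp(-0.01444/0.0156)
f = exp(-0.9254) = 0.3964

0.40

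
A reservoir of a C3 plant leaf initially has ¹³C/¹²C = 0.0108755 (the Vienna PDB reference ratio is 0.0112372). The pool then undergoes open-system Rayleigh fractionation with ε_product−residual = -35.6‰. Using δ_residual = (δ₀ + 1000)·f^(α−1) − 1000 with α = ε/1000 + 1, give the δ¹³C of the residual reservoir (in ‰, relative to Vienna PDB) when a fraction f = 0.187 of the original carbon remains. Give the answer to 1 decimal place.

δ₀ = (0.0108755/0.0112372 − 1)×1000 = (0.967812 − 1)×1000 = -32.188‰
α − 1 = ε/1000 = -0.0356
f^(α−1) = 0.187^(-0.0356) = 1.061506
δ_res = (-32.188 + 1000) × 1.061506 − 1000 = 1027.338 − 1000 = 27.34‰

27.3‰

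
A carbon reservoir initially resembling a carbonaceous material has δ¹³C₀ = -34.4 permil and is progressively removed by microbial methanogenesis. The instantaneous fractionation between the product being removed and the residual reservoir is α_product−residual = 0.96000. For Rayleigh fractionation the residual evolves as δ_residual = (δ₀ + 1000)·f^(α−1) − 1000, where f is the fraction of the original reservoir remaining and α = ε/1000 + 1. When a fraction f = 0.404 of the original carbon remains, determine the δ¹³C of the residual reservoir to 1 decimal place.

1.2 permil

Rayleigh residual: δ_res = (δ₀ + 1000)·f^(α−1) − 1000
α − 1 = -0.04000
f^(α−1) = 0.404^(-0.04000) = 1.036919
δ_res = (-34.4 + 1000) × 1.036919 − 1000 = 1001.249 − 1000 = 1.25 permil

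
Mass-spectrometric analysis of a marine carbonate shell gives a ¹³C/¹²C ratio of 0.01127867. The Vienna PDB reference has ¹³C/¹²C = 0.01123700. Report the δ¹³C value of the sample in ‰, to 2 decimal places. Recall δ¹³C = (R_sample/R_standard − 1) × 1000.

δ¹³C = (R_sample / R_standard − 1) × 1000
R_sample / R_standard = 0.01127867 / 0.01123700 = 1.003708
δ¹³C = (1.003708 − 1) × 1000 = 3.708‰

3.71‰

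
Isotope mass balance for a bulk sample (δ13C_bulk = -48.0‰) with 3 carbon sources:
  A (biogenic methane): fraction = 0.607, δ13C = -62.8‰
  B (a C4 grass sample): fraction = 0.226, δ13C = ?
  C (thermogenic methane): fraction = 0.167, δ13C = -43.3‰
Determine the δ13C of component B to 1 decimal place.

Isotope mass balance: δ_bulk = Σ fᵢ·δᵢ.
-48.0 = 0.607×(-62.8) + 0.226×δ_B + 0.167×(-43.3)
0.226·δ_B = -48.0 − (-45.351) = -2.649
δ_B = -2.649 / 0.226 = -11.72‰

-11.7‰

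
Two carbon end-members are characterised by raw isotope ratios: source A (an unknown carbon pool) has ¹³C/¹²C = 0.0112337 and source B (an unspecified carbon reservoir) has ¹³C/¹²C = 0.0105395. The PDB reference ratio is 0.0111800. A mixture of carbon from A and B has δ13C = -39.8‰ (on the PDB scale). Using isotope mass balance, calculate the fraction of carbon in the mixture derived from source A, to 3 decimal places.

0.282

δ_A = (0.0112337/0.0111800 − 1)×1000 = (1.004803 − 1)×1000 = 4.803‰
δ_B = (0.0105395/0.0111800 − 1)×1000 = (0.942710 − 1)×1000 = -57.290‰
f_A = (δ_mix − δ_B)/(δ_A − δ_B) = (-39.8 − (-57.290))/(4.803 − (-57.290))
f_A = 17.490 / 62.093 = 0.2817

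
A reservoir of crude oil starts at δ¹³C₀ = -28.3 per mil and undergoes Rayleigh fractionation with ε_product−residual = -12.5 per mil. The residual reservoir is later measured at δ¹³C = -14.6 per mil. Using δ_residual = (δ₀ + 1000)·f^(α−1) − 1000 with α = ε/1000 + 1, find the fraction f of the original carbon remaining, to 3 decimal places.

0.326

α − 1 = ε/1000 = -0.0125
(δ_res + 1000)/(δ₀ + 1000) = (-14.6 + 1000)/(-28.3 + 1000) = 985.4/971.7 = 1.014099
f = 1.014099^(1/-0.0125) = exp(ln(1.014099)/-0.0125) = exp(0.01400/-0.0125)
f = exp(-1.1200) = 0.3263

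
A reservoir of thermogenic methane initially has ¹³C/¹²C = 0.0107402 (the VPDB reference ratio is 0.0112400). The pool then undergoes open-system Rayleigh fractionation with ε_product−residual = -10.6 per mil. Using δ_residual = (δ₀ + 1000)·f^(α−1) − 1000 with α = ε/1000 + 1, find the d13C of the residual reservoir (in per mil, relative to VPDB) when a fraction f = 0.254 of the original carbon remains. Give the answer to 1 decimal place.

δ₀ = (0.0107402/0.0112400 − 1)×1000 = (0.955534 − 1)×1000 = -44.466 per mil
α − 1 = ε/1000 = -0.0106
f^(α−1) = 0.254^(-0.0106) = 1.014632
δ_res = (-44.466 + 1000) × 1.014632 − 1000 = 969.516 − 1000 = -30.48 per mil

-30.5 per mil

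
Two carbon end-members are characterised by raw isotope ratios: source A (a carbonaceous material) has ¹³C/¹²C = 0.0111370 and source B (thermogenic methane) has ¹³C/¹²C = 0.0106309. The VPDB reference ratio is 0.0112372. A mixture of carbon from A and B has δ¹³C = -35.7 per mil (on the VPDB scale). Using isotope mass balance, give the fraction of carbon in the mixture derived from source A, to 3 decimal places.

δ_A = (0.0111370/0.0112372 − 1)×1000 = (0.991083 − 1)×1000 = -8.917 per mil
δ_B = (0.0106309/0.0112372 − 1)×1000 = (0.946045 − 1)×1000 = -53.955 per mil
f_A = (δ_mix − δ_B)/(δ_A − δ_B) = (-35.7 − (-53.955))/(-8.917 − (-53.955))
f_A = 18.255 / 45.038 = 0.4053

0.405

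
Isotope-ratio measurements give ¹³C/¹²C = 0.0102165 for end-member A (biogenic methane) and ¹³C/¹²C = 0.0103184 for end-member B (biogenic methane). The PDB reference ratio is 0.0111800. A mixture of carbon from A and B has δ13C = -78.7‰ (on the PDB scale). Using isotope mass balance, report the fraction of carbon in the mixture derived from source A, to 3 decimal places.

δ_A = (0.0102165/0.0111800 − 1)×1000 = (0.913819 − 1)×1000 = -86.181‰
δ_B = (0.0103184/0.0111800 − 1)×1000 = (0.922934 − 1)×1000 = -77.066‰
f_A = (δ_mix − δ_B)/(δ_A − δ_B) = (-78.7 − (-77.066))/(-86.181 − (-77.066))
f_A = -1.634 / -9.114 = 0.1793

0.179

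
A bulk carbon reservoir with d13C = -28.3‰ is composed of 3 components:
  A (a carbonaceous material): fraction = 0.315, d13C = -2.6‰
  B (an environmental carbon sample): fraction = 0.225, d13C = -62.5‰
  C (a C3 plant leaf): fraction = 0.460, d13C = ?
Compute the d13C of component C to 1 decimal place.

Isotope mass balance: δ_bulk = Σ fᵢ·δᵢ.
-28.3 = 0.315×(-2.6) + 0.225×(-62.5) + 0.460×δ_C
0.460·δ_C = -28.3 − (-14.882) = -13.418
δ_C = -13.418 / 0.460 = -29.17‰

-29.2‰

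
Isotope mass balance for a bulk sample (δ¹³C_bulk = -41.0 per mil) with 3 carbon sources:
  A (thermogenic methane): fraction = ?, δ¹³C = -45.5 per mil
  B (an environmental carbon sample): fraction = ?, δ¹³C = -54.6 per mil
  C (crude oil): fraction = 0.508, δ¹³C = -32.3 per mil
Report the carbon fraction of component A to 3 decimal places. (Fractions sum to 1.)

0.250

Let f_A and f_B be the unknown fractions; fractions sum to 1 so f_A + f_B = 0.492.
Mass balance: Σ fᵢ·δᵢ = δ_bulk ⇒ f_A·(-45.5) + f_B·(-54.6) = -41.0 − (-16.408) = -24.592
Substitute f_B = 0.492 − f_A:
f_A·(-45.5 − -54.6) = -24.592 − 0.492×(-54.6) = 2.272
f_A = 2.272 / 9.1 = 0.2496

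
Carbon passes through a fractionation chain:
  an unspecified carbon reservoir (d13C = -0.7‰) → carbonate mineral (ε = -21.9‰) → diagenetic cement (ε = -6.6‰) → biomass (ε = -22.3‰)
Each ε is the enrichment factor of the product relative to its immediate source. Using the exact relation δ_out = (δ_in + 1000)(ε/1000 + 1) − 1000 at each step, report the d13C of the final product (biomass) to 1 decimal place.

-50.7‰

step 1: δ = (-0.70 + 1000)·(-21.9/1000 + 1) − 1000 = -22.58‰
step 2: δ = (-22.58 + 1000)·(-6.6/1000 + 1) − 1000 = -29.04‰
step 3: δ = (-29.04 + 1000)·(-22.3/1000 + 1) − 1000 = -50.69‰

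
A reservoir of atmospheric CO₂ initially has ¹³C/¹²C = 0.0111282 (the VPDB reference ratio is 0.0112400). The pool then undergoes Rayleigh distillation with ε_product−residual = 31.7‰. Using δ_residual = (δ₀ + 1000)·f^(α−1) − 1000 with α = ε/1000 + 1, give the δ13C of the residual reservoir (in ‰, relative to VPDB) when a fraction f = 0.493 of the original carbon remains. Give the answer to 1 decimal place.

δ₀ = (0.0111282/0.0112400 − 1)×1000 = (0.990053 − 1)×1000 = -9.947‰
α − 1 = ε/1000 = 0.0317
f^(α−1) = 0.493^(0.0317) = 0.977830
δ_res = (-9.947 + 1000) × 0.977830 − 1000 = 968.104 − 1000 = -31.90‰

-31.9‰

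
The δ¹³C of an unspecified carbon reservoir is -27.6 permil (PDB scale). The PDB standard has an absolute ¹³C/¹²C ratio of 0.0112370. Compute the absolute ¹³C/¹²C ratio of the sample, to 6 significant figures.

R_sample = R_standard × (δ¹³C/1000 + 1)
R_sample = 0.0112370 × (-27.6/1000 + 1) = 0.0112370 × 0.972400
R_sample = 0.0109269

0.0109269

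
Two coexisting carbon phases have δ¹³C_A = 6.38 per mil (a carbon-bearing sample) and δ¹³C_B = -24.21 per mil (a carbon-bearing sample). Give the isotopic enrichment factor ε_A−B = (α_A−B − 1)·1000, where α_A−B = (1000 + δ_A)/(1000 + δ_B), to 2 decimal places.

α_A−B = (1000 + 6.38) / (1000 + -24.21) = 1006.38 / 975.79 = 1.031349
ε_A−B = (1.031349 − 1) × 1000 = 31.349 per mil
(The approximation ε ≈ δ_A − δ_B would give 30.59 per mil.)

31.35 per mil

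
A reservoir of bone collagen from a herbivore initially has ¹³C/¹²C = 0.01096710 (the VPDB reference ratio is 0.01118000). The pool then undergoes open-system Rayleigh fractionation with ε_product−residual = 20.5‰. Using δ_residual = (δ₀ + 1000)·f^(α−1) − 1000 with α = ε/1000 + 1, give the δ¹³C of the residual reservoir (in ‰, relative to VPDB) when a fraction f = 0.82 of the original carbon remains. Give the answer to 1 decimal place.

-23.0‰

δ₀ = (0.01096710/0.01118000 − 1)×1000 = (0.980957 − 1)×1000 = -19.043‰
α − 1 = ε/1000 = 0.0205
f^(α−1) = 0.82^(0.0205) = 0.995940
δ_res = (-19.043 + 1000) × 0.995940 − 1000 = 976.974 − 1000 = -23.03‰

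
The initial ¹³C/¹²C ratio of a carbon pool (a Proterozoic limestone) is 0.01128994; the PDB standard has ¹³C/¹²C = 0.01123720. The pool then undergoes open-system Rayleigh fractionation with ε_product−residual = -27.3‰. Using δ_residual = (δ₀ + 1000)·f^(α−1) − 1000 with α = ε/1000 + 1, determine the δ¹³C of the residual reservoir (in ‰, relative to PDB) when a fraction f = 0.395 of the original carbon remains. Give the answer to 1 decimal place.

30.5‰

δ₀ = (0.01128994/0.01123720 − 1)×1000 = (1.004693 − 1)×1000 = 4.693‰
α − 1 = ε/1000 = -0.0273
f^(α−1) = 0.395^(-0.0273) = 1.025682
δ_res = (4.693 + 1000) × 1.025682 − 1000 = 1030.496 − 1000 = 30.50‰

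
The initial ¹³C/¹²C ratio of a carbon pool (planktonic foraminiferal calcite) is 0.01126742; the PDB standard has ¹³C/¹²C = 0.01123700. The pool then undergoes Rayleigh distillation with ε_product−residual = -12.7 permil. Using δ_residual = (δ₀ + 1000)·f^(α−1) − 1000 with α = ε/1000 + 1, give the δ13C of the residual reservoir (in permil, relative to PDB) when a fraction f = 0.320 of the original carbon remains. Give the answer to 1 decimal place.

δ₀ = (0.01126742/0.01123700 − 1)×1000 = (1.002707 − 1)×1000 = 2.707 permil
α − 1 = ε/1000 = -0.0127
f^(α−1) = 0.320^(-0.0127) = 1.014576
δ_res = (2.707 + 1000) × 1.014576 − 1000 = 1017.323 − 1000 = 17.32 permil

17.3 permil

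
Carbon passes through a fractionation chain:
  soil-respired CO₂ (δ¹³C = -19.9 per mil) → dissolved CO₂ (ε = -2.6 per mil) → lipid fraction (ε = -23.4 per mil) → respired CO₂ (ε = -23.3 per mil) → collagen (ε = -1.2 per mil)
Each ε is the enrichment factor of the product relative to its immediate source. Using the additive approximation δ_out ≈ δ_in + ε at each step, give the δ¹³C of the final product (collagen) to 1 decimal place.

step 1: δ ≈ -19.9 + (-2.6) = -22.5 per mil
step 2: δ ≈ -22.5 + (-23.4) = -45.9 per mil
step 3: δ ≈ -45.9 + (-23.3) = -69.2 per mil
step 4: δ ≈ -69.2 + (-1.2) = -70.4 per mil

-70.4 per mil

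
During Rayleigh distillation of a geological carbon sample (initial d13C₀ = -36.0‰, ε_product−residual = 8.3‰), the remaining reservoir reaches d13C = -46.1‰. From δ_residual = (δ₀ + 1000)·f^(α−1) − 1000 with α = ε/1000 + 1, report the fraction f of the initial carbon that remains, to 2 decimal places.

0.28

α − 1 = ε/1000 = 0.0083
(δ_res + 1000)/(δ₀ + 1000) = (-46.1 + 1000)/(-36.0 + 1000) = 953.9/964.0 = 0.989523
f = 0.989523^(1/0.0083) = exp(ln(0.989523)/0.0083) = exp(-0.01053/0.0083)
f = exp(-1.2690) = 0.2811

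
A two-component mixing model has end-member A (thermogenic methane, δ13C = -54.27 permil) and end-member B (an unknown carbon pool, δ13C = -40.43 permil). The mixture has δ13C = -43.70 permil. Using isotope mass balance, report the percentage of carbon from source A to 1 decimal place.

23.6%

δ_mix = f_A·δ_A + (1 − f_A)·δ_B  ⇒  f_A = (δ_mix − δ_B)/(δ_A − δ_B)
f_A = (-43.70 − (-40.43)) / (-54.27 − (-40.43))
f_A = -3.27 / -13.84 = 0.2363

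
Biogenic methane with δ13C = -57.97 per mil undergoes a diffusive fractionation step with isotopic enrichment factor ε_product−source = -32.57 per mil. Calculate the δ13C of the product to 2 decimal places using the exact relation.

-88.65 per mil

To first order, δ_product ≈ δ_source + ε = -90.54 per mil.
Exactly, δ_product = (δ_source + 1000)·(ε/1000 + 1) − 1000.
δ_product = (-57.97 + 1000) × (-32.57/1000 + 1) − 1000
δ_product = -88.652 per mil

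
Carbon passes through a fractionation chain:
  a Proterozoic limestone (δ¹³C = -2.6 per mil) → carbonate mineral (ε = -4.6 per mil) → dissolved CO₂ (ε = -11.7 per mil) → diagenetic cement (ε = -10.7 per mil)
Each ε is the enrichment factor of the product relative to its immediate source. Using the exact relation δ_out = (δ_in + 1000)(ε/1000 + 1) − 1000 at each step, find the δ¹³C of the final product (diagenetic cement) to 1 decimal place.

-29.3 per mil

step 1: δ = (-2.60 + 1000)·(-4.6/1000 + 1) − 1000 = -7.19 per mil
step 2: δ = (-7.19 + 1000)·(-11.7/1000 + 1) − 1000 = -18.80 per mil
step 3: δ = (-18.80 + 1000)·(-10.7/1000 + 1) − 1000 = -29.30 per mil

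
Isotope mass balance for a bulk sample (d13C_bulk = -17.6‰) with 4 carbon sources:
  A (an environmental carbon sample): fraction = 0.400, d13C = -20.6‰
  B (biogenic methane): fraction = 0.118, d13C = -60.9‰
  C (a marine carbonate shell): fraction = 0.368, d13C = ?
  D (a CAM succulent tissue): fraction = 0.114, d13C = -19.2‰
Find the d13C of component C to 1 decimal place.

0.0‰

Isotope mass balance: δ_bulk = Σ fᵢ·δᵢ.
-17.6 = 0.400×(-20.6) + 0.118×(-60.9) + 0.368×δ_C + 0.114×(-19.2)
0.368·δ_C = -17.6 − (-17.615) = 0.015
δ_C = 0.015 / 0.368 = 0.04‰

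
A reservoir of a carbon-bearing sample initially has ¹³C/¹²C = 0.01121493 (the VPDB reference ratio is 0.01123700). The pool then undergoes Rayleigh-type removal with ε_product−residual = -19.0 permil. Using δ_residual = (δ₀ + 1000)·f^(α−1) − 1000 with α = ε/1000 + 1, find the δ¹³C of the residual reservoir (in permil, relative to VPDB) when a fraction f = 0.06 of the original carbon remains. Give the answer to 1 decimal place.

δ₀ = (0.01121493/0.01123700 − 1)×1000 = (0.998036 − 1)×1000 = -1.964 permil
α − 1 = ε/1000 = -0.0190
f^(α−1) = 0.06^(-0.0190) = 1.054909
δ_res = (-1.964 + 1000) × 1.054909 − 1000 = 1052.837 − 1000 = 52.84 permil

52.8 permil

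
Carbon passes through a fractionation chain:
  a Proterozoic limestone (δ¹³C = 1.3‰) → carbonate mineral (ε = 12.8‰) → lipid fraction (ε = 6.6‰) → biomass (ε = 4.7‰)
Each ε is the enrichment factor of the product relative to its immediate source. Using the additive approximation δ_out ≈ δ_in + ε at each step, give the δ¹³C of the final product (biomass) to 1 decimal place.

step 1: δ ≈ 1.3 + (12.8) = 14.1‰
step 2: δ ≈ 14.1 + (6.6) = 20.7‰
step 3: δ ≈ 20.7 + (4.7) = 25.4‰

25.4‰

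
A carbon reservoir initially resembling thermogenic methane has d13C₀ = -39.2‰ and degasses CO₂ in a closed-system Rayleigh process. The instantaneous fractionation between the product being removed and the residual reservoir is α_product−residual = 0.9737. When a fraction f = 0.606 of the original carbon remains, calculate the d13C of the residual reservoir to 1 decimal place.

Rayleigh residual: δ_res = (δ₀ + 1000)·f^(α−1) − 1000
α − 1 = -0.02630
f^(α−1) = 0.606^(-0.02630) = 1.013260
δ_res = (-39.2 + 1000) × 1.013260 − 1000 = 973.540 − 1000 = -26.46‰

-26.5‰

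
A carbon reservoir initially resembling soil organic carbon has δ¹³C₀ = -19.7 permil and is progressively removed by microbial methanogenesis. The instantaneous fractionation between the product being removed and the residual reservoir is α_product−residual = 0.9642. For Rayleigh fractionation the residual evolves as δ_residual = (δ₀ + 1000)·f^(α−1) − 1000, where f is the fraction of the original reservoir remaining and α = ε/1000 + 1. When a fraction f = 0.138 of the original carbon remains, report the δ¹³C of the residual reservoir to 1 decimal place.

Rayleigh residual: δ_res = (δ₀ + 1000)·f^(α−1) − 1000
α − 1 = -0.03580
f^(α−1) = 0.138^(-0.03580) = 1.073476
δ_res = (-19.7 + 1000) × 1.073476 − 1000 = 1052.328 − 1000 = 52.33 permil

52.3 permil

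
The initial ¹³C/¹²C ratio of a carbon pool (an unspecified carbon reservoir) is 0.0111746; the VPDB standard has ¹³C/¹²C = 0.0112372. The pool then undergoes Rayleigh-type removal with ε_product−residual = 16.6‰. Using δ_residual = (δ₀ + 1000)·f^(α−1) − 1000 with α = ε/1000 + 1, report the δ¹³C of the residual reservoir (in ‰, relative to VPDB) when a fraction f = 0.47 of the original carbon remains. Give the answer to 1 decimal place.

δ₀ = (0.0111746/0.0112372 − 1)×1000 = (0.994429 − 1)×1000 = -5.571‰
α − 1 = ε/1000 = 0.0166
f^(α−1) = 0.47^(0.0166) = 0.987545
δ_res = (-5.571 + 1000) × 0.987545 − 1000 = 982.043 − 1000 = -17.96‰

-18.0‰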